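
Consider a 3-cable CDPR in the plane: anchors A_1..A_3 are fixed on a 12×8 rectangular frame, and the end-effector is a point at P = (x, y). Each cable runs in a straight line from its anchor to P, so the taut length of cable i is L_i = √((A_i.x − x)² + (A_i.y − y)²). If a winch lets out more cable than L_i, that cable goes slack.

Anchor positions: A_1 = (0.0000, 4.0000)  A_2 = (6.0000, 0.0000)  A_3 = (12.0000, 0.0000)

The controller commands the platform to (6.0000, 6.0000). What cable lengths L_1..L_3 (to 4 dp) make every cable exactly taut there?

(6.3246, 6.0000, 8.4853)

L_1 = √((0.0000−6.0000)² + (4.0000−6.0000)²) = 6.3246
L_2 = √((6.0000−6.0000)² + (0.0000−6.0000)²) = 6.0000
L_3 = √((12.0000−6.0000)² + (0.0000−6.0000)²) = 8.4853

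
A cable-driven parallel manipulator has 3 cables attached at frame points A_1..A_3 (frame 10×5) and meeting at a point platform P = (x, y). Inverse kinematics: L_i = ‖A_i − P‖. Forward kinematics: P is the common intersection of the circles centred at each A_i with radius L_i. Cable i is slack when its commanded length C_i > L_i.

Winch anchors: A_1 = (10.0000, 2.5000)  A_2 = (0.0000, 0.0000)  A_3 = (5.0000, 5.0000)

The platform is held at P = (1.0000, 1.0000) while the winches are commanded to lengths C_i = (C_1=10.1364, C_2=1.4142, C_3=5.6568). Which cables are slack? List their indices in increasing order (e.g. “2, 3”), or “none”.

1

cable 1: √((9.0000)²+(1.5000)²)=9.1241, C_1=10.1364: slack
cable 2: √((-1.0000)²+(-1.0000)²)=1.4142, C_2=1.4142: taut
cable 3: √((4.0000)²+(4.0000)²)=5.6569, C_3=5.6568: taut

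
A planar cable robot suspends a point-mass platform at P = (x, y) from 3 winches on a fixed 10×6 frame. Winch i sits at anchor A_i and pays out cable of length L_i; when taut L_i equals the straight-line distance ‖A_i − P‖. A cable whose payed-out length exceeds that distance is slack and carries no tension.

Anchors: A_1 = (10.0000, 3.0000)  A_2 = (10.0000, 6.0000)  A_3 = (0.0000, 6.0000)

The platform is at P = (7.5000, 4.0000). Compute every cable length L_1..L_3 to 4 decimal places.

(2.6926, 3.2016, 7.7621)

L_1 = √((10.0000−7.5000)² + (3.0000−4.0000)²) = 2.6926
L_2 = √((10.0000−7.5000)² + (6.0000−4.0000)²) = 3.2016
L_3 = √((0.0000−7.5000)² + (6.0000−4.0000)²) = 7.7621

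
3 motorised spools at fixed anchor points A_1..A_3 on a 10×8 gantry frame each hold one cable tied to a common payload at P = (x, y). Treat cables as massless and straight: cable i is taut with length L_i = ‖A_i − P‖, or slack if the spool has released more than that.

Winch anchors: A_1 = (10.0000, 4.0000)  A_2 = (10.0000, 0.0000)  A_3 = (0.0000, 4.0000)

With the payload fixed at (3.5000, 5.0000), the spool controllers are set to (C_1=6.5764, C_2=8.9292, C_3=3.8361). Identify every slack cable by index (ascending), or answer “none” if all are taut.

i=1: geometric 6.5765 vs commanded 6.5764 ⇒ taut
i=2: geometric 8.2006 vs commanded 8.9292 ⇒ slack
i=3: geometric 3.6401 vs commanded 3.8361 ⇒ slack

2, 3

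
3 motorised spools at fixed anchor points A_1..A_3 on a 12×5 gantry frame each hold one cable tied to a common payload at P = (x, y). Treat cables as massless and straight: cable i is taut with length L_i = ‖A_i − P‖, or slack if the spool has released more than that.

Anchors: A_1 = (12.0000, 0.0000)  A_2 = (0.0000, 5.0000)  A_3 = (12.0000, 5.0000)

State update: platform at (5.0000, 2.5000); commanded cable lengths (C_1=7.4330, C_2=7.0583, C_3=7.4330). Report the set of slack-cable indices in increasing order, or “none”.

cable 1: L_1 = ‖A_1−P‖ = 7.4330;  C_1 = 7.4330 → taut
cable 2: L_2 = ‖A_2−P‖ = 5.5902;  C_2 = 7.0583 → slack
cable 3: L_3 = ‖A_3−P‖ = 7.4330;  C_3 = 7.4330 → taut

2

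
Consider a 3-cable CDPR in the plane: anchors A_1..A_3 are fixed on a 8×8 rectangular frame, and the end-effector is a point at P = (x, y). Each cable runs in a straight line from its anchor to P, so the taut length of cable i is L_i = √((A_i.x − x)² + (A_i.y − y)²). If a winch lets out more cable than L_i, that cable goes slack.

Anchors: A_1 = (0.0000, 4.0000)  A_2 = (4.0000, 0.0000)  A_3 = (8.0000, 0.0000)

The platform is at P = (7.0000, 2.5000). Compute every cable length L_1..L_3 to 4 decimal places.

(7.1589, 3.9051, 2.6926)

cable 1: Δx=-7.0000, Δy=1.5000; L_1 = √(Δx²+Δy²) = 7.1589
cable 2: Δx=-3.0000, Δy=-2.5000; L_2 = √(Δx²+Δy²) = 3.9051
cable 3: Δx=1.0000, Δy=-2.5000; L_3 = √(Δx²+Δy²) = 2.6926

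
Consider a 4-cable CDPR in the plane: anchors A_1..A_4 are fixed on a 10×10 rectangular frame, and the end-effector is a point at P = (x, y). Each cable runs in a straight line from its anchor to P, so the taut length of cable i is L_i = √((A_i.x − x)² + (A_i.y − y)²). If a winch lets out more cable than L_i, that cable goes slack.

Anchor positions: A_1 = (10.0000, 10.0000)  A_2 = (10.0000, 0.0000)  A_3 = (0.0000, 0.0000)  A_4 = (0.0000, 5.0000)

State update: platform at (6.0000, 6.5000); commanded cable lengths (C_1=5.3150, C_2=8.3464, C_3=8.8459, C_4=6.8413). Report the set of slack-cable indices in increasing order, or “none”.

2, 4

i=1: geometric 5.3151 vs commanded 5.3150 ⇒ taut
i=2: geometric 7.6322 vs commanded 8.3464 ⇒ slack
i=3: geometric 8.8459 vs commanded 8.8459 ⇒ taut
i=4: geometric 6.1847 vs commanded 6.8413 ⇒ slack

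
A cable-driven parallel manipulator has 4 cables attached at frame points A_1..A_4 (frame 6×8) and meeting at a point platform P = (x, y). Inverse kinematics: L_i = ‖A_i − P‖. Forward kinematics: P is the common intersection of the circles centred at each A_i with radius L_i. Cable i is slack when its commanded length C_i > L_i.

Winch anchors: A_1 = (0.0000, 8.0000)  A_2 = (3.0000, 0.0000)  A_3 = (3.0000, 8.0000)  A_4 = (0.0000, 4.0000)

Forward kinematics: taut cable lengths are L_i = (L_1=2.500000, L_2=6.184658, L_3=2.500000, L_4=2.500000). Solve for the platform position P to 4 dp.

(1.5000, 6.0000)

circle eqns → linear via eq_j − eq_1; set k_j = A_j·A_j − L_j²
k_1 = 0.0000+64.0000−6.2500 = 57.7500
-6.0000·x + 16.0000·y = k_1−k_2 = 87.0000
-6.0000·x + 0.0000·y = k_1−k_3 = -9.0000
0.0000·x + 8.0000·y = k_1−k_4 = 48.0000
solve first two rows → x=1.5000, y=6.0000
check cable 4: ‖A_4−P‖² = 6.2500 ≈ L_4² = 6.2500 ✓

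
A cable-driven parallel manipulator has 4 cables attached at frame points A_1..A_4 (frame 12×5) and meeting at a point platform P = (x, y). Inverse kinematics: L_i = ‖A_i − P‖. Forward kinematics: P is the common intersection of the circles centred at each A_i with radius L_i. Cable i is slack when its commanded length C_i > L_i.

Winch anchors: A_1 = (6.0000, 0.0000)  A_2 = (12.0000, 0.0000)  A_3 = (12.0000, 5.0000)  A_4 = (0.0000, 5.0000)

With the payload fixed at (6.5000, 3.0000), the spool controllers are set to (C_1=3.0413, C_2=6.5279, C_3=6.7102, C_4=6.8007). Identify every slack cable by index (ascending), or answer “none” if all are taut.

cable 1: L_1 = ‖A_1−P‖ = 3.0414;  C_1 = 3.0413 → taut
cable 2: L_2 = ‖A_2−P‖ = 6.2650;  C_2 = 6.5279 → slack
cable 3: L_3 = ‖A_3−P‖ = 5.8523;  C_3 = 6.7102 → slack
cable 4: L_4 = ‖A_4−P‖ = 6.8007;  C_4 = 6.8007 → taut

2, 3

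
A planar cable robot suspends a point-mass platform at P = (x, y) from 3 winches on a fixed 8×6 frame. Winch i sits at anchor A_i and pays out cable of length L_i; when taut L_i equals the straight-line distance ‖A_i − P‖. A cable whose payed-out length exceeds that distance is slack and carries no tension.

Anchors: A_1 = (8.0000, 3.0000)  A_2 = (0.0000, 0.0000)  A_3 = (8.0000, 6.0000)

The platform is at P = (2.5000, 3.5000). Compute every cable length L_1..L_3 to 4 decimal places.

(5.5227, 4.3012, 6.0415)

cable 1: Δx=5.5000, Δy=-0.5000; L_1 = √(Δx²+Δy²) = 5.5227
cable 2: Δx=-2.5000, Δy=-3.5000; L_2 = √(Δx²+Δy²) = 4.3012
cable 3: Δx=5.5000, Δy=2.5000; L_3 = √(Δx²+Δy²) = 6.0415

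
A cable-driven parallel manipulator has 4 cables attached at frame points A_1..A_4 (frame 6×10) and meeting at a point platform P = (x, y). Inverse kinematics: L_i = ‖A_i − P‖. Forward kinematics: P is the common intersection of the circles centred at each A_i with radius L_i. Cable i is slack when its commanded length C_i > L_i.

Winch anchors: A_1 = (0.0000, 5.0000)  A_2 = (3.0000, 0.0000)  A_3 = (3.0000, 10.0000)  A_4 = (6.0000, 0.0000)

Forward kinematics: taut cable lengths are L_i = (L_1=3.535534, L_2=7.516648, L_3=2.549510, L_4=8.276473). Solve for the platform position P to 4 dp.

(2.5000, 7.5000)

expand ‖A_i−P‖²=L_i² and subtract eq 1 (k_i ≔ ‖A_i‖²−L_i²)
k_1 = 0.0000+25.0000−12.5000 = 12.5000
eq1−eq2 → [-6.0000  10.0000]·P = 60.0000
eq1−eq3 → [-6.0000  -10.0000]·P = -90.0000
eq1−eq4 → [-12.0000  10.0000]·P = 45.0000
2×2 solve → P = (2.5000, 7.5000)
check cable 4: ‖A_4−P‖² = 68.5000 ≈ L_4² = 68.5000 ✓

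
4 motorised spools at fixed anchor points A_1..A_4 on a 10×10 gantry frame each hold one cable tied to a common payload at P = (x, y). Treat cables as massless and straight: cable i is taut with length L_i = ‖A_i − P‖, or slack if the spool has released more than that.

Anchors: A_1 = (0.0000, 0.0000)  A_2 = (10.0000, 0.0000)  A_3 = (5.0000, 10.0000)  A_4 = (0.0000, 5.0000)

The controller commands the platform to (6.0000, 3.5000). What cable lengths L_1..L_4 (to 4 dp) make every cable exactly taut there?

L_1 = √((0.0000−6.0000)² + (0.0000−3.5000)²) = 6.9462
L_2 = √((10.0000−6.0000)² + (0.0000−3.5000)²) = 5.3151
L_3 = √((5.0000−6.0000)² + (10.0000−3.5000)²) = 6.5765
L_4 = √((0.0000−6.0000)² + (5.0000−3.5000)²) = 6.1847

(6.9462, 5.3151, 6.5765, 6.1847)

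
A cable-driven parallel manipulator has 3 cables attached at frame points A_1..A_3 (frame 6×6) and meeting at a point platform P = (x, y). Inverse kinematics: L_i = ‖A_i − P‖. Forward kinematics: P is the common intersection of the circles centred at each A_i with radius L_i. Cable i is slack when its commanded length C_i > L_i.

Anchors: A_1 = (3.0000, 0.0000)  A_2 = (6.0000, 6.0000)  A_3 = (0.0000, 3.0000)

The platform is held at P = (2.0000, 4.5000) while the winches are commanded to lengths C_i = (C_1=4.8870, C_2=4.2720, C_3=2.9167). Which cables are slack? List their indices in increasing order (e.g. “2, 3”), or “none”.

1, 3

cable 1: L_1 = ‖A_1−P‖ = 4.6098;  C_1 = 4.8870 → slack
cable 2: L_2 = ‖A_2−P‖ = 4.2720;  C_2 = 4.2720 → taut
cable 3: L_3 = ‖A_3−P‖ = 2.5000;  C_3 = 2.9167 → slack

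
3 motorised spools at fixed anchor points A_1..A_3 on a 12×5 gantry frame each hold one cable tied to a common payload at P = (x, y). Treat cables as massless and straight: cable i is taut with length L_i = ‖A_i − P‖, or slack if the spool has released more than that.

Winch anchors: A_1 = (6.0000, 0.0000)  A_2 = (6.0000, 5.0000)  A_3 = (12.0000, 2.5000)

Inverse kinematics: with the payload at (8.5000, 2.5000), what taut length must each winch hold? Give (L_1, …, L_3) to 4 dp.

cable 1: Δx=-2.5000, Δy=-2.5000; L_1 = √(Δx²+Δy²) = 3.5355
cable 2: Δx=-2.5000, Δy=2.5000; L_2 = √(Δx²+Δy²) = 3.5355
cable 3: Δx=3.5000, Δy=0.0000; L_3 = √(Δx²+Δy²) = 3.5000

(3.5355, 3.5355, 3.5000)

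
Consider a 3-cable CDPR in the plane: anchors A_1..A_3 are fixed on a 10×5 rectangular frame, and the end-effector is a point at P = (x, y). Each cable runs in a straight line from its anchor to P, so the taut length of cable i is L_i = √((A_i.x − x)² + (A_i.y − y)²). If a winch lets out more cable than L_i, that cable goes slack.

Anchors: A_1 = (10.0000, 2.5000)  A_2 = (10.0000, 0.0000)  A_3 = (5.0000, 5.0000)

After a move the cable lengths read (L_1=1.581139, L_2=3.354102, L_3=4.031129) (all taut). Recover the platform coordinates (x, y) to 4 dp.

(8.5000, 3.0000)

expand ‖A_i−P‖²=L_i² and subtract eq 1 (q_i ≔ ‖A_i‖²−L_i²)
q_1 = 100.0000+6.2500−2.5000 = 103.7500
eq1−eq2 → [0.0000  5.0000]·P = 15.0000
eq1−eq3 → [10.0000  -5.0000]·P = 70.0000
2×2 solve → P = (8.5000, 3.0000)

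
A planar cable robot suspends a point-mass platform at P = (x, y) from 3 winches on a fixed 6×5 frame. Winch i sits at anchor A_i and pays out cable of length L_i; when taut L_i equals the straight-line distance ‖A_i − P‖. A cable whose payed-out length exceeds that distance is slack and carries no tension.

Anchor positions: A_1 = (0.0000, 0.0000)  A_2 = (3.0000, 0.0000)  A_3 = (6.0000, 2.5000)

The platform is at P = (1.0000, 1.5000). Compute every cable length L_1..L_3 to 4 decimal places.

(1.8028, 2.5000, 5.0990)

cable 1: Δx=-1.0000, Δy=-1.5000; L_1 = √(Δx²+Δy²) = 1.8028
cable 2: Δx=2.0000, Δy=-1.5000; L_2 = √(Δx²+Δy²) = 2.5000
cable 3: Δx=5.0000, Δy=1.0000; L_3 = √(Δx²+Δy²) = 5.0990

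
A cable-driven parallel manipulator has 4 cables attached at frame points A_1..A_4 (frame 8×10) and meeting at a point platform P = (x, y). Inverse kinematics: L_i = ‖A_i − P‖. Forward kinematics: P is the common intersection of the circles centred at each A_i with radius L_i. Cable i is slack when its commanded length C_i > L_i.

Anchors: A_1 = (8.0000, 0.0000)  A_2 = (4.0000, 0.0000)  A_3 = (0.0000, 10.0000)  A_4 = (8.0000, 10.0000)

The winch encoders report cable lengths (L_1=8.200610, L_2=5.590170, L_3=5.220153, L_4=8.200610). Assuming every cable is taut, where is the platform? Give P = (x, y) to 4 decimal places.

expand ‖A_i−P‖²=L_i² and subtract eq 1 (c_i ≔ ‖A_i‖²−L_i²)
c_1 = 64.0000+0.0000−67.2500 = -3.2500
eq1−eq2 → [8.0000  0.0000]·P = 12.0000
eq1−eq3 → [16.0000  -20.0000]·P = -76.0000
eq1−eq4 → [0.0000  -20.0000]·P = -100.0000
2×2 solve → P = (1.5000, 5.0000)
check cable 4: ‖A_4−P‖² = 67.2500 ≈ L_4² = 67.2500 ✓

(1.5000, 5.0000)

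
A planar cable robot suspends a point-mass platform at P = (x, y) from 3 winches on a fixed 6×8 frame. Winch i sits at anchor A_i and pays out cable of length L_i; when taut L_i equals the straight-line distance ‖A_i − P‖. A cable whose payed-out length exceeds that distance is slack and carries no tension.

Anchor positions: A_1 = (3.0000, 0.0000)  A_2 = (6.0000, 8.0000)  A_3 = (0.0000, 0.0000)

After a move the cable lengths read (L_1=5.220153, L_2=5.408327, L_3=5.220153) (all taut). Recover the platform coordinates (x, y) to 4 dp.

circle eqns → linear via eq_j − eq_1; set q_j = A_j·A_j − L_j²
q_1 = 9.0000+0.0000−27.2500 = -18.2500
-6.0000·x − 16.0000·y = q_1−q_2 = -89.0000
6.0000·x + 0.0000·y = q_1−q_3 = 9.0000
solve first two rows → x=1.5000, y=5.0000

(1.5000, 5.0000)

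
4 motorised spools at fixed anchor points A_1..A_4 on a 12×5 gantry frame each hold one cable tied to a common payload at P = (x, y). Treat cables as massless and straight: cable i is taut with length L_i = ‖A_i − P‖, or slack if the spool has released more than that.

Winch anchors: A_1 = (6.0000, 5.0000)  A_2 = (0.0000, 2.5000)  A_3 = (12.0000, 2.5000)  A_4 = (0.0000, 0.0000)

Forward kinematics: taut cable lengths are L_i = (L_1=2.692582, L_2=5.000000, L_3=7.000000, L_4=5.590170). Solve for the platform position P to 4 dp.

(5.0000, 2.5000)

circle eqns → linear via eq_j − eq_1; set q_j = A_j·A_j − L_j²
q_1 = 36.0000+25.0000−7.2500 = 53.7500
12.0000·x + 5.0000·y = q_1−q_2 = 72.5000
-12.0000·x + 5.0000·y = q_1−q_3 = -47.5000
12.0000·x + 10.0000·y = q_1−q_4 = 85.0000
solve first two rows → x=5.0000, y=2.5000
check cable 4: ‖A_4−P‖² = 31.2500 ≈ L_4² = 31.2500 ✓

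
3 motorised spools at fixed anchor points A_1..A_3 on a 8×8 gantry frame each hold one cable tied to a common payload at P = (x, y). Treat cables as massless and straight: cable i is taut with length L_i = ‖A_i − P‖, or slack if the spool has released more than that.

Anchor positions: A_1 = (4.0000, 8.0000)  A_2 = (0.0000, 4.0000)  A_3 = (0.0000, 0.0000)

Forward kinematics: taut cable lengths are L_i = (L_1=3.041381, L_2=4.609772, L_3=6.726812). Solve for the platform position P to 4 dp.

(4.5000, 5.0000)

expand ‖A_i−P‖²=L_i² and subtract eq 1 (c_i ≔ ‖A_i‖²−L_i²)
c_1 = 16.0000+64.0000−9.2500 = 70.7500
eq1−eq2 → [8.0000  8.0000]·P = 76.0000
eq1−eq3 → [8.0000  16.0000]·P = 116.0000
2×2 solve → P = (4.5000, 5.0000)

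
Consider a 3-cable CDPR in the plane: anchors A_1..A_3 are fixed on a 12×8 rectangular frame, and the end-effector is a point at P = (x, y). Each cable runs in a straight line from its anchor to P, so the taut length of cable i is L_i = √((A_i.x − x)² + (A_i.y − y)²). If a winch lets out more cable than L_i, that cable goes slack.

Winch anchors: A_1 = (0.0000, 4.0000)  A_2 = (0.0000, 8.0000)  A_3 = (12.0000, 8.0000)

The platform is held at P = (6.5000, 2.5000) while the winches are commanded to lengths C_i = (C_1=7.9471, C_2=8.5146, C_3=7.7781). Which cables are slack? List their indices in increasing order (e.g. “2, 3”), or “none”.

1

cable 1: √((-6.5000)²+(1.5000)²)=6.6708, C_1=7.9471: slack
cable 2: √((-6.5000)²+(5.5000)²)=8.5147, C_2=8.5146: taut
cable 3: √((5.5000)²+(5.5000)²)=7.7782, C_3=7.7781: taut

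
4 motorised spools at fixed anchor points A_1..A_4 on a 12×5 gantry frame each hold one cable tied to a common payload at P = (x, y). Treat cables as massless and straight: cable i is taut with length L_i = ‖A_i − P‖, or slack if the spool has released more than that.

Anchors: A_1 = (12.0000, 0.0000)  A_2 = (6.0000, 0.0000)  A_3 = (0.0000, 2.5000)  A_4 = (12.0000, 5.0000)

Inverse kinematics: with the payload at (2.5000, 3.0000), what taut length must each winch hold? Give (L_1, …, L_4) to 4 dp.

(9.9624, 4.6098, 2.5495, 9.7082)

L_1 = √((12.0000−2.5000)² + (0.0000−3.0000)²) = 9.9624
L_2 = √((6.0000−2.5000)² + (0.0000−3.0000)²) = 4.6098
L_3 = √((0.0000−2.5000)² + (2.5000−3.0000)²) = 2.5495
L_4 = √((12.0000−2.5000)² + (5.0000−3.0000)²) = 9.7082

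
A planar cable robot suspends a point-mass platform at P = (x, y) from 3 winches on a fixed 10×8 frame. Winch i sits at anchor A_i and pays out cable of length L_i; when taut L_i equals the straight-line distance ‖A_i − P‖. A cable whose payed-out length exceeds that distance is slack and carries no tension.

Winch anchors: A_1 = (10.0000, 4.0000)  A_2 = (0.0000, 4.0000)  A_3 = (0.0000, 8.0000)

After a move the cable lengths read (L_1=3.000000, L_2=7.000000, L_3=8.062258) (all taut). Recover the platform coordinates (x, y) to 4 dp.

(7.0000, 4.0000)

circle eqns → linear via eq_j − eq_1; set q_j = A_j·A_j − L_j²
q_1 = 100.0000+16.0000−9.0000 = 107.0000
20.0000·x + 0.0000·y = q_1−q_2 = 140.0000
20.0000·x − 8.0000·y = q_1−q_3 = 108.0000
solve first two rows → x=7.0000, y=4.0000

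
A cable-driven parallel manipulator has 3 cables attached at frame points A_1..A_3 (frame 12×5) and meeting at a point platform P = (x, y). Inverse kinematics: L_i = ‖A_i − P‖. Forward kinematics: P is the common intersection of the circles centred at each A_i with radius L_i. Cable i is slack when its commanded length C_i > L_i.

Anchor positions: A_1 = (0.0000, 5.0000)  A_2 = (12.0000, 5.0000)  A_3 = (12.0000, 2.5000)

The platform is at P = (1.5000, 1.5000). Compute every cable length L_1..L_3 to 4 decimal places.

L_1 = √((0.0000−1.5000)² + (5.0000−1.5000)²) = 3.8079
L_2 = √((12.0000−1.5000)² + (5.0000−1.5000)²) = 11.0680
L_3 = √((12.0000−1.5000)² + (2.5000−1.5000)²) = 10.5475

(3.8079, 11.0680, 10.5475)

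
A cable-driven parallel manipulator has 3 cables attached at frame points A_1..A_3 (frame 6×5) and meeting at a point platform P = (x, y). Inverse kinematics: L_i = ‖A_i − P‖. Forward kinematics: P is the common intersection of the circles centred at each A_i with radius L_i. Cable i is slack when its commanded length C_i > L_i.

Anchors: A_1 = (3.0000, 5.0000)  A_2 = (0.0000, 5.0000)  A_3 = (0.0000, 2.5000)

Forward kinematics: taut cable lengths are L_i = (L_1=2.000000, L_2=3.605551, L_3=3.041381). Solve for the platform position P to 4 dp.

circle eqns → linear via eq_j − eq_1; set c_j = A_j·A_j − L_j²
c_1 = 9.0000+25.0000−4.0000 = 30.0000
6.0000·x + 0.0000·y = c_1−c_2 = 18.0000
6.0000·x + 5.0000·y = c_1−c_3 = 33.0000
solve first two rows → x=3.0000, y=3.0000

(3.0000, 3.0000)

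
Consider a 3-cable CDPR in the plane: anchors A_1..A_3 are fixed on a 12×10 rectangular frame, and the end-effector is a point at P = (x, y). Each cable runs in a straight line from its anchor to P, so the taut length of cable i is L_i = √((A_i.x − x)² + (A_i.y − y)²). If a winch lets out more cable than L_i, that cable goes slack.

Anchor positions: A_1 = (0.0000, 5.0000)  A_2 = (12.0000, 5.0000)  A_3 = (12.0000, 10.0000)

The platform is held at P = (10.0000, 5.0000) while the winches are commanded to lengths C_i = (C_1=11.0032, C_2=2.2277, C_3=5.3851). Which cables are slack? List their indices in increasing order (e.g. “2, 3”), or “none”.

cable 1: L_1 = ‖A_1−P‖ = 10.0000;  C_1 = 11.0032 → slack
cable 2: L_2 = ‖A_2−P‖ = 2.0000;  C_2 = 2.2277 → slack
cable 3: L_3 = ‖A_3−P‖ = 5.3852;  C_3 = 5.3851 → taut

1, 2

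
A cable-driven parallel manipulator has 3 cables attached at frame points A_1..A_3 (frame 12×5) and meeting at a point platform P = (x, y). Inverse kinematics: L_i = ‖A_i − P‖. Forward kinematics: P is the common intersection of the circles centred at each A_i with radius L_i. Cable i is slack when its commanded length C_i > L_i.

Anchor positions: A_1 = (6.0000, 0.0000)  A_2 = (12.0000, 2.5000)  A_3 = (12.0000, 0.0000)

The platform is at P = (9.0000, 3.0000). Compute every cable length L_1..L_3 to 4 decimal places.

cable 1: Δx=-3.0000, Δy=-3.0000; L_1 = √(Δx²+Δy²) = 4.2426
cable 2: Δx=3.0000, Δy=-0.5000; L_2 = √(Δx²+Δy²) = 3.0414
cable 3: Δx=3.0000, Δy=-3.0000; L_3 = √(Δx²+Δy²) = 4.2426

(4.2426, 3.0414, 4.2426)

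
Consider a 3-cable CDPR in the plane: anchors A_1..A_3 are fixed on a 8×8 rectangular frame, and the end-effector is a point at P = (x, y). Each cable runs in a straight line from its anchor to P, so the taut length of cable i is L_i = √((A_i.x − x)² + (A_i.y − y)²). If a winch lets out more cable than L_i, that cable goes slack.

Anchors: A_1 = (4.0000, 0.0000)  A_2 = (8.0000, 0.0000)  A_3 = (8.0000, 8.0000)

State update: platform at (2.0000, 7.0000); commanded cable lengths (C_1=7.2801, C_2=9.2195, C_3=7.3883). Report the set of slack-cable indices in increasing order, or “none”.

i=1: geometric 7.2801 vs commanded 7.2801 ⇒ taut
i=2: geometric 9.2195 vs commanded 9.2195 ⇒ taut
i=3: geometric 6.0828 vs commanded 7.3883 ⇒ slack

3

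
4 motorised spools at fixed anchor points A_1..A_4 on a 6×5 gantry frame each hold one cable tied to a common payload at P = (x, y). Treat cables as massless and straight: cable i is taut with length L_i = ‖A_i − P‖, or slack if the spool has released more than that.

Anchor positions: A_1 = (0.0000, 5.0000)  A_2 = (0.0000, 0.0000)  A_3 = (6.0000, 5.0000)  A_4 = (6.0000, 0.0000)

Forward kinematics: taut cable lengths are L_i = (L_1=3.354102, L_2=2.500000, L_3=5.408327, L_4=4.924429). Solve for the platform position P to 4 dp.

(1.5000, 2.0000)

each cable: (A_i−P)·(A_i−P) = L_i²; let q_i = ‖A_i‖²−L_i²
q_1 = 0.0000+25.0000−11.2500 = 13.7500
row 1: 0.0000x + 10.0000y = 20.0000  (q_2=-6.2500)
row 2: -12.0000x + 0.0000y = -18.0000  (q_3=31.7500)
row 3: -12.0000x + 10.0000y = 2.0000  (q_4=11.7500)
Cramer on rows 1–2 → x = 1.5000, y = 2.0000
check cable 4: ‖A_4−P‖² = 24.2500 ≈ L_4² = 24.2500 ✓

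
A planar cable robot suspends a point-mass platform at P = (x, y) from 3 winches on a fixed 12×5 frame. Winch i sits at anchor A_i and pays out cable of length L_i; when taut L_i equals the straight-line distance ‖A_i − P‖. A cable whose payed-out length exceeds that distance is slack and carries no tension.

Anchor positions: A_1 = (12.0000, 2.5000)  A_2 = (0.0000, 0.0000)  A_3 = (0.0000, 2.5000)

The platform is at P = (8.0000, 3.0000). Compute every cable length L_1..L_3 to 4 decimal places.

L_1: Δ = A_1−P = (4.0000, -0.5000) → ‖Δ‖ = √16.2500 = 4.0311
L_2: Δ = A_2−P = (-8.0000, -3.0000) → ‖Δ‖ = √73.0000 = 8.5440
L_3: Δ = A_3−P = (-8.0000, -0.5000) → ‖Δ‖ = √64.2500 = 8.0156

(4.0311, 8.5440, 8.0156)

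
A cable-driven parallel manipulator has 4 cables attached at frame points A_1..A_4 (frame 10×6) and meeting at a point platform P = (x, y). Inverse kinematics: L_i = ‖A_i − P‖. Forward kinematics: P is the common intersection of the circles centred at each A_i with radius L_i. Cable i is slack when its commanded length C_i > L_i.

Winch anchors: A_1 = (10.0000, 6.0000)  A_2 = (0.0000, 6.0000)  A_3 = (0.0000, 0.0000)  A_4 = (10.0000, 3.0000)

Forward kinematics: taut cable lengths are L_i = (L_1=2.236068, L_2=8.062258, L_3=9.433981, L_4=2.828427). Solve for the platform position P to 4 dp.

(8.0000, 5.0000)

each cable: (A_i−P)·(A_i−P) = L_i²; let q_i = ‖A_i‖²−L_i²
q_1 = 100.0000+36.0000−5.0000 = 131.0000
row 1: 20.0000x + 0.0000y = 160.0000  (q_2=-29.0000)
row 2: 20.0000x + 12.0000y = 220.0000  (q_3=-89.0000)
row 3: 0.0000x + 6.0000y = 30.0000  (q_4=101.0000)
Cramer on rows 1–2 → x = 8.0000, y = 5.0000
check cable 4: ‖A_4−P‖² = 8.0000 ≈ L_4² = 8.0000 ✓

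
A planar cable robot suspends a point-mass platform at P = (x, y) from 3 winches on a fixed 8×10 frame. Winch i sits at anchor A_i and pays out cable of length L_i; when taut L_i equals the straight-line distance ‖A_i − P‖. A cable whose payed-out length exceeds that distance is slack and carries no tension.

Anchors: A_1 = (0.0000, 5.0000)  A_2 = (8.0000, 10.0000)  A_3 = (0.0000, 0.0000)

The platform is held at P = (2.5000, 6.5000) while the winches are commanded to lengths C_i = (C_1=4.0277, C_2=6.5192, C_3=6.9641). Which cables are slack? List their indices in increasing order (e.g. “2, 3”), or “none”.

cable 1: L_1 = ‖A_1−P‖ = 2.9155;  C_1 = 4.0277 → slack
cable 2: L_2 = ‖A_2−P‖ = 6.5192;  C_2 = 6.5192 → taut
cable 3: L_3 = ‖A_3−P‖ = 6.9642;  C_3 = 6.9641 → taut

1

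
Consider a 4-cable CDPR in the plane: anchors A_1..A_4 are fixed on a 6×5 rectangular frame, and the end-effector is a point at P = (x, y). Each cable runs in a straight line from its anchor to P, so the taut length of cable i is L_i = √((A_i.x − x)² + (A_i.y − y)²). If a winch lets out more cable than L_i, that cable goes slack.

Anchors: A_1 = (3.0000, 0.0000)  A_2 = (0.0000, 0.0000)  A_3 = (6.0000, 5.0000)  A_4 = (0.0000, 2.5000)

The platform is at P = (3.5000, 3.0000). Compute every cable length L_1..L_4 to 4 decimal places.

(3.0414, 4.6098, 3.2016, 3.5355)

L_1: Δ = A_1−P = (-0.5000, -3.0000) → ‖Δ‖ = √9.2500 = 3.0414
L_2: Δ = A_2−P = (-3.5000, -3.0000) → ‖Δ‖ = √21.2500 = 4.6098
L_3: Δ = A_3−P = (2.5000, 2.0000) → ‖Δ‖ = √10.2500 = 3.2016
L_4: Δ = A_4−P = (-3.5000, -0.5000) → ‖Δ‖ = √12.5000 = 3.5355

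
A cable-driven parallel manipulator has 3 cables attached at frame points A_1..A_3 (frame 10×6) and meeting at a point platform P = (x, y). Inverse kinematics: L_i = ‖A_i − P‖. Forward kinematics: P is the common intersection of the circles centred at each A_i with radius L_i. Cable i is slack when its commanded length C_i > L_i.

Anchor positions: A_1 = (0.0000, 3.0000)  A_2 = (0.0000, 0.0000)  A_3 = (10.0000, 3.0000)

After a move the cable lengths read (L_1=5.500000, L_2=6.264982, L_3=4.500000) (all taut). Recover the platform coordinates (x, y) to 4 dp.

(5.5000, 3.0000)

circle eqns → linear via eq_j − eq_1; set k_j = A_j·A_j − L_j²
k_1 = 0.0000+9.0000−30.2500 = -21.2500
0.0000·x + 6.0000·y = k_1−k_2 = 18.0000
-20.0000·x + 0.0000·y = k_1−k_3 = -110.0000
solve first two rows → x=5.5000, y=3.0000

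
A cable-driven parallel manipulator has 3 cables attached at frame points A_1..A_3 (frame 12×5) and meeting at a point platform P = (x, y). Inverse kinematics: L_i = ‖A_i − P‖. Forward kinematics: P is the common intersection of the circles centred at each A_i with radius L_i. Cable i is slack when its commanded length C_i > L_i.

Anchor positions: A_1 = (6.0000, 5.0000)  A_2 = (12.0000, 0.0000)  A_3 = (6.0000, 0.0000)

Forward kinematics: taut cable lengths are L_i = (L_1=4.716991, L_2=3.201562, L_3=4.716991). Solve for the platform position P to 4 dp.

circle eqns → linear via eq_j − eq_1; set q_j = A_j·A_j − L_j²
q_1 = 36.0000+25.0000−22.2500 = 38.7500
-12.0000·x + 10.0000·y = q_1−q_2 = -95.0000
0.0000·x + 10.0000·y = q_1−q_3 = 25.0000
solve first two rows → x=10.0000, y=2.5000

(10.0000, 2.5000)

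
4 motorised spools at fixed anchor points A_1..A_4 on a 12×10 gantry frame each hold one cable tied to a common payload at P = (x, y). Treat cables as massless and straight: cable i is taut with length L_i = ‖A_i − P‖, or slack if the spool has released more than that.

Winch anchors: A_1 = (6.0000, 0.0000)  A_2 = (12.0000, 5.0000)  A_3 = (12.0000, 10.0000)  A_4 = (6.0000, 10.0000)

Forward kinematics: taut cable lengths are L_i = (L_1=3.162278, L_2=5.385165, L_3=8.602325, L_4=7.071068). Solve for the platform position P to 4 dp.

(7.0000, 3.0000)

expand ‖A_i−P‖²=L_i² and subtract eq 1 (k_i ≔ ‖A_i‖²−L_i²)
k_1 = 36.0000+0.0000−10.0000 = 26.0000
eq1−eq2 → [-12.0000  -10.0000]·P = -114.0000
eq1−eq3 → [-12.0000  -20.0000]·P = -144.0000
eq1−eq4 → [0.0000  -20.0000]·P = -60.0000
2×2 solve → P = (7.0000, 3.0000)
check cable 4: ‖A_4−P‖² = 50.0000 ≈ L_4² = 50.0000 ✓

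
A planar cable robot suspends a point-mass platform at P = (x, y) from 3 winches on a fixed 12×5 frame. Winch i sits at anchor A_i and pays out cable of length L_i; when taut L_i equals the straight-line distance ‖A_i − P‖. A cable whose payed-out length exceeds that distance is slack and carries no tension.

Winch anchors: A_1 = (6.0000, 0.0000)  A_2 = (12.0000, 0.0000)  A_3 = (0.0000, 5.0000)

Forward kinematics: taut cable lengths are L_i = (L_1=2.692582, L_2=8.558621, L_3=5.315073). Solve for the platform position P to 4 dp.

(3.5000, 1.0000)

expand ‖A_i−P‖²=L_i² and subtract eq 1 (q_i ≔ ‖A_i‖²−L_i²)
q_1 = 36.0000+0.0000−7.2500 = 28.7500
eq1−eq2 → [-12.0000  0.0000]·P = -42.0000
eq1−eq3 → [12.0000  -10.0000]·P = 32.0000
2×2 solve → P = (3.5000, 1.0000)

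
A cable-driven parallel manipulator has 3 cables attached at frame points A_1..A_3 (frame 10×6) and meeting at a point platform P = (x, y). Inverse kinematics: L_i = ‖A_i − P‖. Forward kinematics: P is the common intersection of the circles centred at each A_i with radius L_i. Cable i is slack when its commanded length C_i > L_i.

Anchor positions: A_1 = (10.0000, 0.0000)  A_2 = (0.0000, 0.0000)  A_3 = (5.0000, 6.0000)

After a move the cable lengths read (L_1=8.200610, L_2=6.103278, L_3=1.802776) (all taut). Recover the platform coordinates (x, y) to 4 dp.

(3.5000, 5.0000)

each cable: (A_i−P)·(A_i−P) = L_i²; let k_i = ‖A_i‖²−L_i²
k_1 = 100.0000+0.0000−67.2500 = 32.7500
row 1: 20.0000x + 0.0000y = 70.0000  (k_2=-37.2500)
row 2: 10.0000x − 12.0000y = -25.0000  (k_3=57.7500)
Cramer on rows 1–2 → x = 3.5000, y = 5.0000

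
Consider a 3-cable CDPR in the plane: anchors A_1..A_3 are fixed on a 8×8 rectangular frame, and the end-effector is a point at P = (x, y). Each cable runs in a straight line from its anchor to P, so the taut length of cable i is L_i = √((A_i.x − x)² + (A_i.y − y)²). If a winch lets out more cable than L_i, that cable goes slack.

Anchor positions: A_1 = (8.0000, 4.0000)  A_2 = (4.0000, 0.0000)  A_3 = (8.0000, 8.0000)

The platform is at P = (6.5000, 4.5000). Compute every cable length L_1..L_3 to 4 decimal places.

(1.5811, 5.1478, 3.8079)

L_1 = √((8.0000−6.5000)² + (4.0000−4.5000)²) = 1.5811
L_2 = √((4.0000−6.5000)² + (0.0000−4.5000)²) = 5.1478
L_3 = √((8.0000−6.5000)² + (8.0000−4.5000)²) = 3.8079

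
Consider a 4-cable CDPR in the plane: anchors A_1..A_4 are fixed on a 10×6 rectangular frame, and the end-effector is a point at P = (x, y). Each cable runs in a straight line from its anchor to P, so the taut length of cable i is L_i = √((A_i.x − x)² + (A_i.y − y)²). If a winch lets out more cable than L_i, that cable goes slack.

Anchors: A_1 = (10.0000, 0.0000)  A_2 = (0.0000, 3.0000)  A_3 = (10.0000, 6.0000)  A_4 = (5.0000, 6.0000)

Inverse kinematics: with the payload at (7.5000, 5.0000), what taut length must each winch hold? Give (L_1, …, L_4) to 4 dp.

cable 1: Δx=2.5000, Δy=-5.0000; L_1 = √(Δx²+Δy²) = 5.5902
cable 2: Δx=-7.5000, Δy=-2.0000; L_2 = √(Δx²+Δy²) = 7.7621
cable 3: Δx=2.5000, Δy=1.0000; L_3 = √(Δx²+Δy²) = 2.6926
cable 4: Δx=-2.5000, Δy=1.0000; L_4 = √(Δx²+Δy²) = 2.6926

(5.5902, 7.7621, 2.6926, 2.6926)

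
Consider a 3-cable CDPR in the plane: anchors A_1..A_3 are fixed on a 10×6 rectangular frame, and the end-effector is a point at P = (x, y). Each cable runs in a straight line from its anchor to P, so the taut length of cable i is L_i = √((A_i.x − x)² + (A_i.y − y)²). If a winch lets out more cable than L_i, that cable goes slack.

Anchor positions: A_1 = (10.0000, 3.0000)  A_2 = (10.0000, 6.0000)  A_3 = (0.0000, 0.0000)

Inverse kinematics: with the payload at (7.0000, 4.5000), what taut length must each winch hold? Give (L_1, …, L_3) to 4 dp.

L_1 = √((10.0000−7.0000)² + (3.0000−4.5000)²) = 3.3541
L_2 = √((10.0000−7.0000)² + (6.0000−4.5000)²) = 3.3541
L_3 = √((0.0000−7.0000)² + (0.0000−4.5000)²) = 8.3217

(3.3541, 3.3541, 8.3217)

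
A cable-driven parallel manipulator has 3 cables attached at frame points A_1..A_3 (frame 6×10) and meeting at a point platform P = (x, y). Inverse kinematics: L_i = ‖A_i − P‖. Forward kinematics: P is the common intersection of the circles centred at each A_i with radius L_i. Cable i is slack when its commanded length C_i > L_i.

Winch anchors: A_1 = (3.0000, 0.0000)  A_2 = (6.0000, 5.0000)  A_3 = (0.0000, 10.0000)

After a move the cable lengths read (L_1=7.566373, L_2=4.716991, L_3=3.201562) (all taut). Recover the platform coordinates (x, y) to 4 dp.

(2.0000, 7.5000)

circle eqns → linear via eq_j − eq_1; set k_j = A_j·A_j − L_j²
k_1 = 9.0000+0.0000−57.2500 = -48.2500
-6.0000·x − 10.0000·y = k_1−k_2 = -87.0000
6.0000·x − 20.0000·y = k_1−k_3 = -138.0000
solve first two rows → x=2.0000, y=7.5000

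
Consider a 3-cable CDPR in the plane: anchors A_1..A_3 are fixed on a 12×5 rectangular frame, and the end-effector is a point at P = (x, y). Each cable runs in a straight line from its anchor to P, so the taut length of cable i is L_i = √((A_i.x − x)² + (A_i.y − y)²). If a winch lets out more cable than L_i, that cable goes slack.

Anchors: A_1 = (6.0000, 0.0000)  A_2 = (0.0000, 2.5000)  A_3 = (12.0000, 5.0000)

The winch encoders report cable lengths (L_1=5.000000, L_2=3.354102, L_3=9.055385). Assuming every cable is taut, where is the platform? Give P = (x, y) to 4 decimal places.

expand ‖A_i−P‖²=L_i² and subtract eq 1 (k_i ≔ ‖A_i‖²−L_i²)
k_1 = 36.0000+0.0000−25.0000 = 11.0000
eq1−eq2 → [12.0000  -5.0000]·P = 16.0000
eq1−eq3 → [-12.0000  -10.0000]·P = -76.0000
2×2 solve → P = (3.0000, 4.0000)

(3.0000, 4.0000)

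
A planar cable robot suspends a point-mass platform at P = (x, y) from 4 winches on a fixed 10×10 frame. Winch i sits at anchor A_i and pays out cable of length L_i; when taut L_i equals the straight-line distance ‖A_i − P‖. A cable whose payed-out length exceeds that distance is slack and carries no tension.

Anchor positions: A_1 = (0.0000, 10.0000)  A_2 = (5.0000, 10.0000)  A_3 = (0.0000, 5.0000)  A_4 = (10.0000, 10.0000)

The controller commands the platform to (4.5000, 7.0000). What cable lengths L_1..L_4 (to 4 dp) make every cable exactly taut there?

L_1: Δ = A_1−P = (-4.5000, 3.0000) → ‖Δ‖ = √29.2500 = 5.4083
L_2: Δ = A_2−P = (0.5000, 3.0000) → ‖Δ‖ = √9.2500 = 3.0414
L_3: Δ = A_3−P = (-4.5000, -2.0000) → ‖Δ‖ = √24.2500 = 4.9244
L_4: Δ = A_4−P = (5.5000, 3.0000) → ‖Δ‖ = √39.2500 = 6.2650

(5.4083, 3.0414, 4.9244, 6.2650)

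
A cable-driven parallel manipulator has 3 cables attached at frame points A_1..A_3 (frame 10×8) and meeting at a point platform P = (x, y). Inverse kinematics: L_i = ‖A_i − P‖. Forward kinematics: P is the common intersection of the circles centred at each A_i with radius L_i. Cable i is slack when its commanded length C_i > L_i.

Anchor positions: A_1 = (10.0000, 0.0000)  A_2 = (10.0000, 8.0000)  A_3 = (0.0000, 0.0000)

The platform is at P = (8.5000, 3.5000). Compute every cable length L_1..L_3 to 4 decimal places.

L_1 = √((10.0000−8.5000)² + (0.0000−3.5000)²) = 3.8079
L_2 = √((10.0000−8.5000)² + (8.0000−3.5000)²) = 4.7434
L_3 = √((0.0000−8.5000)² + (0.0000−3.5000)²) = 9.1924

(3.8079, 4.7434, 9.1924)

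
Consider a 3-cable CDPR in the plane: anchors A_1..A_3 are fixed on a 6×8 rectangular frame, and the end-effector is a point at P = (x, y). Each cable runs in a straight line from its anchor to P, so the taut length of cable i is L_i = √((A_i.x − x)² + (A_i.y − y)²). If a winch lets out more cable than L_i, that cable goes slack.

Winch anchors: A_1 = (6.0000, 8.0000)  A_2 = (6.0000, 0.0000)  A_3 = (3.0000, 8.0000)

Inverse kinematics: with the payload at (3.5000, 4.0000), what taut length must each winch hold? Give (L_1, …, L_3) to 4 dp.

(4.7170, 4.7170, 4.0311)

cable 1: Δx=2.5000, Δy=4.0000; L_1 = √(Δx²+Δy²) = 4.7170
cable 2: Δx=2.5000, Δy=-4.0000; L_2 = √(Δx²+Δy²) = 4.7170
cable 3: Δx=-0.5000, Δy=4.0000; L_3 = √(Δx²+Δy²) = 4.0311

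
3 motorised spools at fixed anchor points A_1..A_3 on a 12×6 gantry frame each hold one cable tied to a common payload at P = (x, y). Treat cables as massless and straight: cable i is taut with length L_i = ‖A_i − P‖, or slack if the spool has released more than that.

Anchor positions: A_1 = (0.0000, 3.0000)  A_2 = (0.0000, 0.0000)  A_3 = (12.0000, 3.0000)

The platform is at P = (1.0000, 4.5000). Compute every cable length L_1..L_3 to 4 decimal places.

(1.8028, 4.6098, 11.1018)

cable 1: Δx=-1.0000, Δy=-1.5000; L_1 = √(Δx²+Δy²) = 1.8028
cable 2: Δx=-1.0000, Δy=-4.5000; L_2 = √(Δx²+Δy²) = 4.6098
cable 3: Δx=11.0000, Δy=-1.5000; L_3 = √(Δx²+Δy²) = 11.1018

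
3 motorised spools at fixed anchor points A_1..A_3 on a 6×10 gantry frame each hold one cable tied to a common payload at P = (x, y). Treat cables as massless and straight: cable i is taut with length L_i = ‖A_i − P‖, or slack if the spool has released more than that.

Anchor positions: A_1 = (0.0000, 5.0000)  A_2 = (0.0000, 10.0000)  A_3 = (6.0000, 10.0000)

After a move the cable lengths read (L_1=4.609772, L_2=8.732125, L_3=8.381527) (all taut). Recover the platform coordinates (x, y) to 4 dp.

(3.5000, 2.0000)

expand ‖A_i−P‖²=L_i² and subtract eq 1 (q_i ≔ ‖A_i‖²−L_i²)
q_1 = 0.0000+25.0000−21.2500 = 3.7500
eq1−eq2 → [0.0000  -10.0000]·P = -20.0000
eq1−eq3 → [-12.0000  -10.0000]·P = -62.0000
2×2 solve → P = (3.5000, 2.0000)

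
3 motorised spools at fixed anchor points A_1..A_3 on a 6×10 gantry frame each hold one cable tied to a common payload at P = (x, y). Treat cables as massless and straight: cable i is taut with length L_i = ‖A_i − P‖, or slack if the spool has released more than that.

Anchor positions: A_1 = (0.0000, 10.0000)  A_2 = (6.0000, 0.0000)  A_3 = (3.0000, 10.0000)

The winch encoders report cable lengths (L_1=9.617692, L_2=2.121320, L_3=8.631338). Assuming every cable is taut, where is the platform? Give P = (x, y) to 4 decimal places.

each cable: (A_i−P)·(A_i−P) = L_i²; let q_i = ‖A_i‖²−L_i²
q_1 = 0.0000+100.0000−92.5000 = 7.5000
row 1: -12.0000x + 20.0000y = -24.0000  (q_2=31.5000)
row 2: -6.0000x + 0.0000y = -27.0000  (q_3=34.5000)
Cramer on rows 1–2 → x = 4.5000, y = 1.5000

(4.5000, 1.5000)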